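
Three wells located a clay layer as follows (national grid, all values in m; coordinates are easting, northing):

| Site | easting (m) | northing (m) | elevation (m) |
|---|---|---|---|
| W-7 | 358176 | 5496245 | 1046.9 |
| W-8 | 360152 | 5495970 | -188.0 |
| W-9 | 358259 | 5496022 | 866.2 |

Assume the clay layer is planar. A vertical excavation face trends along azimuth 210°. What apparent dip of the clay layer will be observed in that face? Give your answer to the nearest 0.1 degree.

Two edge vectors: W-7→W-8 = (1976, -275, -1234.9), W-7→W-9 = (83, -223, -180.7).
Normal n = (W-7→W-8) × (W-7→W-9) = (-225690.2, 254566.5, -417823).
So ∂z/∂easting = −n_x/n_z = −0.54016 and ∂z/∂northing = −n_y/n_z = 0.60927.
Unit vector along 210° is (sin 210°, cos 210°) = (-0.5000, -0.8660).
Slope in that direction = a·(-0.5000) + b·(-0.8660) = −0.25756.
Apparent dip = arctan|0.25756| = 14.4° (true dip is 39.2°, so apparent ≤ true as expected).

14.4°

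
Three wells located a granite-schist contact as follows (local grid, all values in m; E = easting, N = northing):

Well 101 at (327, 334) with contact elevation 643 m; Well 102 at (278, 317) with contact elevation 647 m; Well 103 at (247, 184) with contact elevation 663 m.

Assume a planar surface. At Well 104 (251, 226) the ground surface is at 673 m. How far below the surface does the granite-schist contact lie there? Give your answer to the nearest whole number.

Two edge vectors: Well 101→Well 102 = (-49, -17, 4), Well 101→Well 103 = (-80, -150, 20).
Normal n = (Well 101→Well 102) × (Well 101→Well 103) = (260, 660, 5990).
So ∂z/∂E = −n_x/n_z = −0.04341 and ∂z/∂N = −n_y/n_z = −0.11018.
Intercept c from Well 101: 643 + 14.19 + 36.80 = 693.99.
At (251, 226): z_contact = −10.9 − 24.9 + 693.99 = 658.2 m.
Depth below ground = 673 − 658.2 = 15 m.

15 m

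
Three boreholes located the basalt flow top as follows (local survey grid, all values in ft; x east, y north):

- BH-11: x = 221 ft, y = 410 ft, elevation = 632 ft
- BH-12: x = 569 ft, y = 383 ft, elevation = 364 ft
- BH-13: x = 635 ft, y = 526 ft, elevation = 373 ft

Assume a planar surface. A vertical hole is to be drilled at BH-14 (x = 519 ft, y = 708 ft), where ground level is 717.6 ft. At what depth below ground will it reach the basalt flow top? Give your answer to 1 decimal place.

185.4 ft

Let the plane be z = a·x + b·y + c.
BH-12−BH-11: 348a − 27b = −268;  BH-13−BH-11: 414a + 116b = −259.
Solving gives a = −0.73878, b = 0.40391.
Then c = 632 − a·221 − b·410 = 629.67.
At (519, 708): z_contact = −383.43 + 285.97 + 629.67 = 532.21 ft.
Depth below ground = 717.6 − 532.21 = 185.4 ft.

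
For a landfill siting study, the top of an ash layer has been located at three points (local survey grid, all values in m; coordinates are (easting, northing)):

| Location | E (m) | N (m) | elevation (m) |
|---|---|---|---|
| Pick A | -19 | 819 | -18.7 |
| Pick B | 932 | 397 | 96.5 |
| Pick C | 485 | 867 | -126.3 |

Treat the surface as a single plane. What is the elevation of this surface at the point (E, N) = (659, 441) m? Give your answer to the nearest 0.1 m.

Let the plane be z = a·E + b·N + c.
Pick B−Pick A: 951a − 422b = 115.2;  Pick C−Pick A: 504a + 48b = −107.6.
Solving gives a = −0.15436, b = −0.62085.
Then c = -18.7 − a·-19 − b·819 = 486.84.
At (659, 441): z = −101.7 − 273.8 + 486.84 = 111.3 m.

111.3 m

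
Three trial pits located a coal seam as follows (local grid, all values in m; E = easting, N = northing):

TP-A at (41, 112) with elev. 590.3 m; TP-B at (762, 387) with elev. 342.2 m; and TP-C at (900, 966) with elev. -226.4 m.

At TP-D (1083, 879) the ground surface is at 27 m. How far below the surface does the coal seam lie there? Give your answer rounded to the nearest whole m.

Two edge vectors: TP-A→TP-B = (721, 275, -248.1), TP-A→TP-C = (859, 854, -816.7).
Normal n = (TP-A→TP-B) × (TP-A→TP-C) = (-12715.1, 375722.8, 379509).
So ∂z/∂E = −n_x/n_z = 0.03350 and ∂z/∂N = −n_y/n_z = −0.99002.
Intercept c from TP-A: 590.3 − 1.37 + 110.88 = 699.81.
At (1083, 879): z_contact = 36.3 − 870.2 + 699.81 = -134.1 m.
Depth below ground = 27 − (-134.1) = 161 m.

161 m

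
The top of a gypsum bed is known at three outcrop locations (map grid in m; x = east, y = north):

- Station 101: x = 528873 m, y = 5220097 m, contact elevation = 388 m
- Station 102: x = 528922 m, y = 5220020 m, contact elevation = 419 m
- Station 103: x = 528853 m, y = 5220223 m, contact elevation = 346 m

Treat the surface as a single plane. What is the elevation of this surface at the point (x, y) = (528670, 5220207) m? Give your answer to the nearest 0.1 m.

Two edge vectors: Station 101→Station 102 = (49, -77, 31), Station 101→Station 103 = (-20, 126, -42).
Normal n = (Station 101→Station 102) × (Station 101→Station 103) = (-672, 1438, 4634).
So ∂z/∂x = −n_x/n_z = 0.145015106 and ∂z/∂y = −n_y/n_z = −0.310315063.
Intercept c from Station 101: 388 − 76694.57 + 1619874.73 = 1543568.15.
At (528670, 5220207): z = 76665.1 − 1619908.9 + 1543568.15 = 324.4 m.

324.4 m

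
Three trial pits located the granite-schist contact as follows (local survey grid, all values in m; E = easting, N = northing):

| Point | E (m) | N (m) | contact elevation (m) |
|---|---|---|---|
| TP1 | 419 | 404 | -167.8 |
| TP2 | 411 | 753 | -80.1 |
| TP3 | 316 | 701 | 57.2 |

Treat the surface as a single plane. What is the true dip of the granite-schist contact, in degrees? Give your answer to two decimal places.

57.64°

Two edge vectors: TP1→TP2 = (-8, 349, 87.7), TP1→TP3 = (-103, 297, 225).
Normal n = (TP1→TP2) × (TP1→TP3) = (52478.1, -7233.1, 33571).
So ∂z/∂E = −n_x/n_z = −1.56320 and ∂z/∂N = −n_y/n_z = 0.21546.
Gradient magnitude |∇z| = √(a² + b²) = √(2.44359 + 0.04642) = 1.57798.
True dip = arctan(1.57798) = 57.64°, dipping toward E (azimuth ≈ 098°).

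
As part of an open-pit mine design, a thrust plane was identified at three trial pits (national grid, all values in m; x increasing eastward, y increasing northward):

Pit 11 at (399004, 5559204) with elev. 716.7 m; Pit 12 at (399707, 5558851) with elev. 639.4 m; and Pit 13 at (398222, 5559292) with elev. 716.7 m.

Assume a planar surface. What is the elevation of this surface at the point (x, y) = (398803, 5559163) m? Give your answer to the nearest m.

Let the plane be z = a·x + b·y + c.
Pit 12−Pit 11: 703a − 353b = −77.3;  Pit 13−Pit 11: −782a + 88b = 0.
Solving gives a = 0.03175991, b = 0.28223007.
Then c = 716.7 − a·399004 − b·5559204 = −1580930.14.
At (398803, 5559163): z = 12665.9 + 1568962.9 − 1580930.14 = 698.7 m.

699 m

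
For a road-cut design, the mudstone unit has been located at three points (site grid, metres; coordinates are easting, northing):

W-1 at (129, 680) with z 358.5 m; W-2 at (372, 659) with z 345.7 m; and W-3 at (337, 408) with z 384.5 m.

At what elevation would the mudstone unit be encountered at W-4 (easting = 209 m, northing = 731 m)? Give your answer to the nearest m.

Let the plane be z = a·easting + b·northing + c.
W-2−W-1: 243a − 21b = −12.8;  W-3−W-1: 208a − 272b = 26.
Solving gives a = −0.06525, b = −0.14548.
Then c = 358.5 − a·129 − b·680 = 465.85.
At (209, 731): z = −13.6 − 106.3 + 465.85 = 345.9 m.

346 m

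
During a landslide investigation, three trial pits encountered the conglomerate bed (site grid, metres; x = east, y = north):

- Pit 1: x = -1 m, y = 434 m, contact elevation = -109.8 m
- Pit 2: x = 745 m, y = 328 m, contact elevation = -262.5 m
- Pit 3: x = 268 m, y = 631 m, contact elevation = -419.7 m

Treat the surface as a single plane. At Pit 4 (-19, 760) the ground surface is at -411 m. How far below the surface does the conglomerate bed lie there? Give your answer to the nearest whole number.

46 m

Two edge vectors: Pit 1→Pit 2 = (746, -106, -152.7), Pit 1→Pit 3 = (269, 197, -309.9).
Normal n = (Pit 1→Pit 2) × (Pit 1→Pit 3) = (62931.3, 190109.1, 175476).
So ∂z/∂x = −n_x/n_z = −0.35863 and ∂z/∂y = −n_y/n_z = −1.08339.
Intercept c from Pit 1: -109.8 − 0.36 + 470.19 = 360.03.
At (-19, 760): z_contact = 6.8 − 823.4 + 360.03 = -456.5 m.
Depth below ground = -411 − (-456.5) = 46 m.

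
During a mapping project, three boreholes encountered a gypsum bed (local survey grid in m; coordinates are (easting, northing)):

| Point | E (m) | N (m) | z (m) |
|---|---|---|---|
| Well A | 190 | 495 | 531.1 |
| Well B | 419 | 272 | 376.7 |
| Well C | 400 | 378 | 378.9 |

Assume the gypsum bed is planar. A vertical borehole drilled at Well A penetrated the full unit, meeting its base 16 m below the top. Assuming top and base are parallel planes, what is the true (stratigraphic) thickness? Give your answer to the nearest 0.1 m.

Let the plane be z = a·E + b·N + c.
Well B−Well A: 229a − 223b = −154.4;  Well C−Well A: 210a − 117b = −152.2.
Solving gives a = −0.79232, b = −0.12127.
|∇z| = √(a²+b²) = 0.80155, so dip δ = arctan(0.80155) = 38.71°.
True thickness = vertical thickness × cos δ = 16 × cos 38.71° = 12.5 m.

12.5 m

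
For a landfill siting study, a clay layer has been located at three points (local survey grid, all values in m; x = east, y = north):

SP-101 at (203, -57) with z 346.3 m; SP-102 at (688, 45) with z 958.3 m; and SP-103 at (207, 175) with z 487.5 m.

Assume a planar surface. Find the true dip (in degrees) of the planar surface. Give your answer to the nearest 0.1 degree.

Let the plane be z = a·x + b·y + c.
SP-102−SP-101: 485a + 102b = 612;  SP-103−SP-101: 4a + 232b = 141.2.
Solving gives a = 1.13798, b = 0.58900.
Gradient magnitude |∇z| = √(a² + b²) = √(1.29501 + 0.34692) = 1.28138.
True dip = arctan(1.28138) = 52.0°, dipping toward WSW (azimuth ≈ 243°).

52.0°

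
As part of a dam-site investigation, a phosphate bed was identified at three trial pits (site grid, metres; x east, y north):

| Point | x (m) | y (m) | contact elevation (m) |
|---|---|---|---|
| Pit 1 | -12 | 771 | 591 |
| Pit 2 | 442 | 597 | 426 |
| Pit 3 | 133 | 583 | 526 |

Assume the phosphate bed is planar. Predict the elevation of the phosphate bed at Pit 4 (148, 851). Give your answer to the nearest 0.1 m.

546.0 m

Let the plane be z = a·x + b·y + c.
Pit 2−Pit 1: 454a − 174b = −165;  Pit 3−Pit 1: 145a − 188b = −65.
Solving gives a = −0.32783, b = 0.09289.
Then c = 591 − a·-12 − b·771 = 515.44.
At (148, 851): z = −48.5 + 79.1 + 515.44 = 546.0 m.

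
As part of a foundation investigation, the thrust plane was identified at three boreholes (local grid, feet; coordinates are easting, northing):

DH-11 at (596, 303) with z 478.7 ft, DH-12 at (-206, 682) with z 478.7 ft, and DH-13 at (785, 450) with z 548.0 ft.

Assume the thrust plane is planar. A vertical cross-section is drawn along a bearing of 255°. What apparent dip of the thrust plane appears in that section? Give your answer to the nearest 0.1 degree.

11.8°

Let the plane be z = a·easting + b·northing + c.
DH-12−DH-11: −802a + 379b = 0;  DH-13−DH-11: 189a + 147b = 69.3.
Solving gives a = 0.13858, b = 0.29325.
Unit vector along 255° is (sin 255°, cos 255°) = (-0.9659, -0.2588).
Slope in that direction = a·(-0.9659) + b·(-0.2588) = −0.20976.
Apparent dip = arctan|0.20976| = 11.8° (true dip is 18.0°, so apparent ≤ true as expected).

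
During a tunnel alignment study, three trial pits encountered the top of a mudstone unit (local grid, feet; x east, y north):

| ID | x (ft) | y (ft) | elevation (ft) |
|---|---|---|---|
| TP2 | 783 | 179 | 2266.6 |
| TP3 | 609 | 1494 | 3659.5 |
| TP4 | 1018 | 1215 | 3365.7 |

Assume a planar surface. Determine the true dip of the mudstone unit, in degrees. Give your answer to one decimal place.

Let the plane be z = a·x + b·y + c.
TP3−TP2: −174a + 1315b = 1392.9;  TP4−TP2: 235a + 1036b = 1099.1.
Solving gives a = 0.00464, b = 1.05985.
Gradient magnitude |∇z| = √(a² + b²) = √(0.00002 + 1.12329) = 1.05986.
True dip = arctan(1.05986) = 46.7°, dipping toward S (azimuth ≈ 180°).

46.7°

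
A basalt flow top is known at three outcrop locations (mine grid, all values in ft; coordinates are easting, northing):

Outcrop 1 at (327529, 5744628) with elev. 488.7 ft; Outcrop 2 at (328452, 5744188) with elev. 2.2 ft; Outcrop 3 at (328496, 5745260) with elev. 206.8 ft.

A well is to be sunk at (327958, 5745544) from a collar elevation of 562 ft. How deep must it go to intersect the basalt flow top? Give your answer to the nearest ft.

66 ft

Let the plane be z = a·easting + b·northing + c.
Outcrop 2−Outcrop 1: 923a − 440b = −486.5;  Outcrop 3−Outcrop 1: 967a + 632b = −281.9.
Solving gives a = −0.42773310, b = 0.20841442.
Then c = 488.7 − a·327529 − b·5744628 = −1056679.61.
At (327958, 5745544): z_contact = −140278.5 + 1197454.2 − 1056679.61 = 496.1 ft.
Depth below ground = 562 − 496.1 = 66 ft.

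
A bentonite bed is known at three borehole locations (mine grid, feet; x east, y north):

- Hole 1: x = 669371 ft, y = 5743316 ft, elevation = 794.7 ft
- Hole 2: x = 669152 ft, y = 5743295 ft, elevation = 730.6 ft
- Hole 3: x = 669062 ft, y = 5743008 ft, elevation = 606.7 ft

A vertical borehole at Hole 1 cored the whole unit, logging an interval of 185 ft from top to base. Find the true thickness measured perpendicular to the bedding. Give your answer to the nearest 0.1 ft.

169.6 ft

Two edge vectors: Hole 1→Hole 2 = (-219, -21, -64.1), Hole 1→Hole 3 = (-309, -308, -188).
Normal n = (Hole 1→Hole 2) × (Hole 1→Hole 3) = (-15794.8, -21365.1, 60963).
So ∂z/∂x = −n_x/n_z = 0.25909 and ∂z/∂y = −n_y/n_z = 0.35046.
|∇z| = √(a²+b²) = 0.43583, so dip δ = arctan(0.43583) = 23.55°.
True thickness = vertical thickness × cos δ = 185 × cos 23.55° = 169.6 ft.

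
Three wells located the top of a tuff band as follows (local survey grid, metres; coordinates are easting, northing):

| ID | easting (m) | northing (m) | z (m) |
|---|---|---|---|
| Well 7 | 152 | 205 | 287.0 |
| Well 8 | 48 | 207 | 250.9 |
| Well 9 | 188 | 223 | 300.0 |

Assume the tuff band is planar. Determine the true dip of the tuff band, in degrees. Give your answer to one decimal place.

19.2°

Let the plane be z = a·easting + b·northing + c.
Well 8−Well 7: −104a + 2b = −36.1;  Well 9−Well 7: 36a + 18b = 13.
Solving gives a = 0.34763, b = 0.02695.
Gradient magnitude |∇z| = √(a² + b²) = √(0.12085 + 0.00073) = 0.34868.
True dip = arctan(0.34868) = 19.2°, dipping toward W (azimuth ≈ 266°).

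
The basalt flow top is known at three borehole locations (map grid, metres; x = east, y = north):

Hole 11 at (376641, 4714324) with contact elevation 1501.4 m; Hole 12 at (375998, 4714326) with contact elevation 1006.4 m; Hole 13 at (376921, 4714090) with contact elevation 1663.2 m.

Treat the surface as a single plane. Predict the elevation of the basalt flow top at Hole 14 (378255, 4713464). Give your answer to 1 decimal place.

2546.8 m

Two edge vectors: Hole 11→Hole 12 = (-643, 2, -495), Hole 11→Hole 13 = (280, -234, 161.8).
Normal n = (Hole 11→Hole 12) × (Hole 11→Hole 13) = (-115506.4, -34562.6, 149902).
So ∂z/∂x = −n_x/n_z = 0.770546090 and ∂z/∂y = −n_y/n_z = 0.230567971.
Intercept c from Hole 11: 1501.4 − 290219.25 − 1086972.12 = −1375689.97.
At (378255, 4713464): z = 291462.9 + 1086773.8 − 1375689.97 = 2546.8 m.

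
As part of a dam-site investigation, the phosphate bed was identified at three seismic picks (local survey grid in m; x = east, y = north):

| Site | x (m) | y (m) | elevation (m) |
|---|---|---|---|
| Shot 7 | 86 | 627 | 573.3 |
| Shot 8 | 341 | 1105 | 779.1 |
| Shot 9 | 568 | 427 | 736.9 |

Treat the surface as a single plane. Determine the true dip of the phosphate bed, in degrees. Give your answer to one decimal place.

Let the plane be z = a·x + b·y + c.
Shot 8−Shot 7: 255a + 478b = 205.8;  Shot 9−Shot 7: 482a − 200b = 163.6.
Solving gives a = 0.42417, b = 0.20426.
Gradient magnitude |∇z| = √(a² + b²) = √(0.17992 + 0.04172) = 0.47079.
True dip = arctan(0.47079) = 25.2°, dipping toward WSW (azimuth ≈ 244°).

25.2°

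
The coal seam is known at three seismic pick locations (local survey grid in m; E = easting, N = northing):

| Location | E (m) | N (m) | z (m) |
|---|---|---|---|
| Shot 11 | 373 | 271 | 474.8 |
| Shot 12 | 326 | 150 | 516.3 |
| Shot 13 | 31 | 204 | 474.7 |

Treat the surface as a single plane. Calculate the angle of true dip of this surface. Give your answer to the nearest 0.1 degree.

Two edge vectors: Shot 11→Shot 12 = (-47, -121, 41.5), Shot 11→Shot 13 = (-342, -67, -0.1).
Normal n = (Shot 11→Shot 12) × (Shot 11→Shot 13) = (2792.6, -14197.7, -38233).
So ∂z/∂E = −n_x/n_z = 0.07304 and ∂z/∂N = −n_y/n_z = −0.37135.
Gradient magnitude |∇z| = √(a² + b²) = √(0.00534 + 0.13790) = 0.37846.
True dip = arctan(0.37846) = 20.7°, dipping toward N (azimuth ≈ 349°).

20.7°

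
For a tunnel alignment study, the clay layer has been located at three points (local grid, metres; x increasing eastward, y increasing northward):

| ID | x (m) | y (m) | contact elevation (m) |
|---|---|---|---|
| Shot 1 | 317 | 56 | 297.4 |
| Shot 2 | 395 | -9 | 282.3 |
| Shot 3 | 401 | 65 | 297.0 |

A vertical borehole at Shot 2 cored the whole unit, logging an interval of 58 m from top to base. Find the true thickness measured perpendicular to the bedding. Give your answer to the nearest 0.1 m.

56.8 m

Let the plane be z = a·x + b·y + c.
Shot 2−Shot 1: 78a − 65b = −15.1;  Shot 3−Shot 1: 84a + 9b = −0.4.
Solving gives a = −0.02627, b = 0.20078.
|∇z| = √(a²+b²) = 0.20249, so dip δ = arctan(0.20249) = 11.45°.
True thickness = vertical thickness × cos δ = 58 × cos 11.45° = 56.8 m.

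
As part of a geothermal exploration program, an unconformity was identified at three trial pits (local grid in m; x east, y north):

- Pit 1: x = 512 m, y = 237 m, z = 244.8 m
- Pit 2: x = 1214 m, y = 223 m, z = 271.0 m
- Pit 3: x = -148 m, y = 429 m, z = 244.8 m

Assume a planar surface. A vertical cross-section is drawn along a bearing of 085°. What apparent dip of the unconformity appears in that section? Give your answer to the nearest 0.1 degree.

Let the plane be z = a·x + b·y + c.
Pit 2−Pit 1: 702a − 14b = 26.2;  Pit 3−Pit 1: −660a + 192b = 0.
Solving gives a = 0.04007, b = 0.13774.
Unit vector along 085° is (sin 85°, cos 85°) = (0.9962, 0.0872).
Slope in that direction = a·(0.9962) + b·(0.0872) = 0.05192.
Apparent dip = arctan|0.05192| = 3.0° (true dip is 8.2°, so apparent ≤ true as expected).

3.0°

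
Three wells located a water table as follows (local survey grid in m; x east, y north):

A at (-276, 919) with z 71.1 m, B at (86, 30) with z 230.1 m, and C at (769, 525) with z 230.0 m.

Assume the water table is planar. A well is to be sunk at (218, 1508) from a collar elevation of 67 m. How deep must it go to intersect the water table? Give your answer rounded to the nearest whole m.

Let the plane be z = a·x + b·y + c.
B−A: 362a − 889b = 159;  C−A: 1045a − 394b = 158.9.
Solving gives a = 0.09997, b = −0.13814.
Then c = 71.1 − a·-276 − b·919 = 225.65.
At (218, 1508): z_contact = 21.8 − 208.3 + 225.65 = 39.1 m.
Depth below ground = 67 − 39.1 = 28 m.

28 m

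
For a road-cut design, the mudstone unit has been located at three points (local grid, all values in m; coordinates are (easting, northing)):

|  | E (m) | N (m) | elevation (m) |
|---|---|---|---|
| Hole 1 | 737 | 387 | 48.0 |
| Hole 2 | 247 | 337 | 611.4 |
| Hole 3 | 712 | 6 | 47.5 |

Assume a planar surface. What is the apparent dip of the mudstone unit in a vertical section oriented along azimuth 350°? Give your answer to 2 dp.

15.49°

Two edge vectors: Hole 1→Hole 2 = (-490, -50, 563.4), Hole 1→Hole 3 = (-25, -381, -0.5).
Normal n = (Hole 1→Hole 2) × (Hole 1→Hole 3) = (214680.4, -14330, 185440).
So ∂z/∂E = −n_x/n_z = −1.15768 and ∂z/∂N = −n_y/n_z = 0.07728.
Unit vector along 350° is (sin 350°, cos 350°) = (-0.1736, 0.9848).
Slope in that direction = a·(-0.1736) + b·(0.9848) = 0.27713.
Apparent dip = arctan|0.27713| = 15.49° (true dip is 49.2°, so apparent ≤ true as expected).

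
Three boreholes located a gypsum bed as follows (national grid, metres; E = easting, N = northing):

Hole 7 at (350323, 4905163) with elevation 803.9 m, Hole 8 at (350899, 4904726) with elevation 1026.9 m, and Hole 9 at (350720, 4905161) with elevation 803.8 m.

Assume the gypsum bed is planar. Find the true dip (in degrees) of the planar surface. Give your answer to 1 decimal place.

27.2°

Let the plane be z = a·E + b·N + c.
Hole 8−Hole 7: 576a − 437b = 223;  Hole 9−Hole 7: 397a − 2b = −0.1.
Solving gives a = −0.00284, b = −0.51404.
Gradient magnitude |∇z| = √(a² + b²) = √(0.00001 + 0.26424) = 0.51405.
True dip = arctan(0.51405) = 27.2°, dipping toward N (azimuth ≈ 000°).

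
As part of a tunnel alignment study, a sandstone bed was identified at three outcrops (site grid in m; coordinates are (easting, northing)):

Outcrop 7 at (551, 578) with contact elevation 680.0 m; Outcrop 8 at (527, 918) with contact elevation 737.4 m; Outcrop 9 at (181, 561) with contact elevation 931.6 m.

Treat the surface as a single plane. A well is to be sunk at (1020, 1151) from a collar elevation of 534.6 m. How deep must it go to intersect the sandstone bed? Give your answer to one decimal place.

Two edge vectors: Outcrop 7→Outcrop 8 = (-24, 340, 57.4), Outcrop 7→Outcrop 9 = (-370, -17, 251.6).
Normal n = (Outcrop 7→Outcrop 8) × (Outcrop 7→Outcrop 9) = (86519.8, -15199.6, 126208).
So ∂z/∂E = −n_x/n_z = −0.685533 and ∂z/∂N = −n_y/n_z = 0.120433.
Intercept c from Outcrop 7: 680 + 377.73 − 69.61 = 988.12.
At (1020, 1151): z_contact = −699.24 + 138.62 + 988.12 = 427.49 m.
Depth below ground = 534.6 − 427.49 = 107.1 m.

107.1 m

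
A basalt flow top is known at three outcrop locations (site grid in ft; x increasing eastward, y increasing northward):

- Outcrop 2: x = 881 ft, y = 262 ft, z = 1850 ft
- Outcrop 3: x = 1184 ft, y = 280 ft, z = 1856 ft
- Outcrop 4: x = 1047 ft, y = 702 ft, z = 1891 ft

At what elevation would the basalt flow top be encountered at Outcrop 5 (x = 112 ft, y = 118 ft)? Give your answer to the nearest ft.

Let the plane be z = a·x + b·y + c.
Outcrop 3−Outcrop 2: 303a + 18b = 6;  Outcrop 4−Outcrop 2: 166a + 440b = 41.
Solving gives a = 0.01459, b = 0.08768.
Then c = 1850 − a·881 − b·262 = 1814.17.
At (112, 118): z = 1.6 + 10.3 + 1814.17 = 1826.2 ft.

1826 ft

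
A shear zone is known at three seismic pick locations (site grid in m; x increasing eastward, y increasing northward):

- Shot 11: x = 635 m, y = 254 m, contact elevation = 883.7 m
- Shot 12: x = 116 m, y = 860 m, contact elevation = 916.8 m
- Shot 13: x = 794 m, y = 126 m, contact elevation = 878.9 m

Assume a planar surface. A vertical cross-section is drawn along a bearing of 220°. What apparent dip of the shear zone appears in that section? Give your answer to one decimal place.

Two edge vectors: Shot 11→Shot 12 = (-519, 606, 33.1), Shot 11→Shot 13 = (159, -128, -4.8).
Normal n = (Shot 11→Shot 12) × (Shot 11→Shot 13) = (1328, 2771.7, -29922).
So ∂z/∂x = −n_x/n_z = 0.04438 and ∂z/∂y = −n_y/n_z = 0.09263.
Unit vector along 220° is (sin 220°, cos 220°) = (-0.6428, -0.7660).
Slope in that direction = a·(-0.6428) + b·(-0.7660) = −0.09949.
Apparent dip = arctan|0.09949| = 5.7° (true dip is 5.9°, so apparent ≤ true as expected).

5.7°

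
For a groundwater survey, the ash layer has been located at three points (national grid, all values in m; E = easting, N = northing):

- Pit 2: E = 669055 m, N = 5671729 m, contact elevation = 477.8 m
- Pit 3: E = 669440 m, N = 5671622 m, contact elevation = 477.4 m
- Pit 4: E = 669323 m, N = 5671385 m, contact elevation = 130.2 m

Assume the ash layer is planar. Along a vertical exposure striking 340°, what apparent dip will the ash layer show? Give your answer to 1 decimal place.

Two edge vectors: Pit 2→Pit 3 = (385, -107, -0.4), Pit 2→Pit 4 = (268, -344, -347.6).
Normal n = (Pit 2→Pit 3) × (Pit 2→Pit 4) = (37055.6, 133718.8, -103764).
So ∂z/∂E = −n_x/n_z = 0.35711 and ∂z/∂N = −n_y/n_z = 1.28868.
Unit vector along 340° is (sin 340°, cos 340°) = (-0.3420, 0.9397).
Slope in that direction = a·(-0.3420) + b·(0.9397) = 1.08882.
Apparent dip = arctan|1.08882| = 47.4° (true dip is 53.2°, so apparent ≤ true as expected).

47.4°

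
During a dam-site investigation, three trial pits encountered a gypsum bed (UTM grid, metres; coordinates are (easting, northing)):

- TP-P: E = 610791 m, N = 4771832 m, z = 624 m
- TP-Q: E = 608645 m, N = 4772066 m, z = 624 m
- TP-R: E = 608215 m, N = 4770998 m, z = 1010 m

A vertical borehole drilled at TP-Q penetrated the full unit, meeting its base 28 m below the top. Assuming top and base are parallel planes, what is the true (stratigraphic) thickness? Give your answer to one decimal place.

26.4 m

Let the plane be z = a·E + b·N + c.
TP-Q−TP-P: −2146a + 234b = 0;  TP-R−TP-P: −2576a − 834b = 386.
Solving gives a = −0.03775, b = −0.34622.
|∇z| = √(a²+b²) = 0.34828, so dip δ = arctan(0.34828) = 19.20°.
True thickness = vertical thickness × cos δ = 28 × cos 19.20° = 26.4 m.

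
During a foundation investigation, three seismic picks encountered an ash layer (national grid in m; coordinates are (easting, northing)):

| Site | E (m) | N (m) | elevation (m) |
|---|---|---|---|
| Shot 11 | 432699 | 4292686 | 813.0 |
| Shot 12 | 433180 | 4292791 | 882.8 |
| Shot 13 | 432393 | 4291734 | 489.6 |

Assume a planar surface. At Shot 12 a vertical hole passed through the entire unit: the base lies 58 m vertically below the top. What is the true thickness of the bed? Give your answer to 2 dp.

Two edge vectors: Shot 11→Shot 12 = (481, 105, 69.8), Shot 11→Shot 13 = (-306, -952, -323.4).
Normal n = (Shot 11→Shot 12) × (Shot 11→Shot 13) = (32492.6, 134196.6, -425782).
So ∂z/∂E = −n_x/n_z = 0.07631 and ∂z/∂N = −n_y/n_z = 0.31518.
|∇z| = √(a²+b²) = 0.32428, so dip δ = arctan(0.32428) = 17.97°.
True thickness = vertical thickness × cos δ = 58 × cos 17.97° = 55.17 m.

55.17 m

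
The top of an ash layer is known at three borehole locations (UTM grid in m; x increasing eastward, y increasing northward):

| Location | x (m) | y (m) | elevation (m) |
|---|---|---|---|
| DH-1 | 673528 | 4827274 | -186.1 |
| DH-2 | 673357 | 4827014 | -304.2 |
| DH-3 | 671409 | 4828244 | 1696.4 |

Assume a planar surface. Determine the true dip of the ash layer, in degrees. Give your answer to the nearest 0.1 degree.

43.7°

Two edge vectors: DH-1→DH-2 = (-171, -260, -118.1), DH-1→DH-3 = (-2119, 970, 1882.5).
Normal n = (DH-1→DH-2) × (DH-1→DH-3) = (-374893, 572161.4, -716810).
So ∂z/∂x = −n_x/n_z = −0.52300 and ∂z/∂y = −n_y/n_z = 0.79821.
Gradient magnitude |∇z| = √(a² + b²) = √(0.27353 + 0.63713) = 0.95429.
True dip = arctan(0.95429) = 43.7°, dipping toward SSE (azimuth ≈ 147°).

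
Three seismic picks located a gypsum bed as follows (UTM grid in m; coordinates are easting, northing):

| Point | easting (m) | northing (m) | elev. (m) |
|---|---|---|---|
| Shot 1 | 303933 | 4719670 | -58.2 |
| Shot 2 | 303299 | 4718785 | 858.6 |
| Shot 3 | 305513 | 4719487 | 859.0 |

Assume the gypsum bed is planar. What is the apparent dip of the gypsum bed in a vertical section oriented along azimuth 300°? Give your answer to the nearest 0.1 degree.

Let the plane be z = a·easting + b·northing + c.
Shot 2−Shot 1: −634a − 885b = 916.8;  Shot 3−Shot 1: 1580a − 183b = 917.2.
Solving gives a = 0.42524, b = −1.34057.
Unit vector along 300° is (sin 300°, cos 300°) = (-0.8660, 0.5000).
Slope in that direction = a·(-0.8660) + b·(0.5000) = −1.03855.
Apparent dip = arctan|1.03855| = 46.1° (true dip is 54.6°, so apparent ≤ true as expected).

46.1°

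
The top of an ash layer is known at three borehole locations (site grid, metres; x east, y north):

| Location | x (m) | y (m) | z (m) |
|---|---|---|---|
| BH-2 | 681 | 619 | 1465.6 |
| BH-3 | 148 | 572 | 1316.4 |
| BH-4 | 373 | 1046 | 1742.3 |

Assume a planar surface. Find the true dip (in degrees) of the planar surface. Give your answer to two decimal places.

39.56°

Two edge vectors: BH-2→BH-3 = (-533, -47, -149.2), BH-2→BH-4 = (-308, 427, 276.7).
Normal n = (BH-2→BH-3) × (BH-2→BH-4) = (50703.5, 193434.7, -242067).
So ∂z/∂x = −n_x/n_z = 0.20946 and ∂z/∂y = −n_y/n_z = 0.79910.
Gradient magnitude |∇z| = √(a² + b²) = √(0.04387 + 0.63855) = 0.82609.
True dip = arctan(0.82609) = 39.56°, dipping toward SSW (azimuth ≈ 195°).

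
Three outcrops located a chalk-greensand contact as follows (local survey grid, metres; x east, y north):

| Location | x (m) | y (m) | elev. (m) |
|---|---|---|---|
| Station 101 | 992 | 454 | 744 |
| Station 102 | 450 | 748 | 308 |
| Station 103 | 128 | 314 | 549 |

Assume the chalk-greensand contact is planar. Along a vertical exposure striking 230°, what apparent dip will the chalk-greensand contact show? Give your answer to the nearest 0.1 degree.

Let the plane be z = a·x + b·y + c.
Station 102−Station 101: −542a + 294b = −436;  Station 103−Station 101: −864a − 140b = −195.
Solving gives a = 0.35881, b = −0.82151.
Unit vector along 230° is (sin 230°, cos 230°) = (-0.7660, -0.6428).
Slope in that direction = a·(-0.7660) + b·(-0.6428) = 0.25319.
Apparent dip = arctan|0.25319| = 14.2° (true dip is 41.9°, so apparent ≤ true as expected).

14.2°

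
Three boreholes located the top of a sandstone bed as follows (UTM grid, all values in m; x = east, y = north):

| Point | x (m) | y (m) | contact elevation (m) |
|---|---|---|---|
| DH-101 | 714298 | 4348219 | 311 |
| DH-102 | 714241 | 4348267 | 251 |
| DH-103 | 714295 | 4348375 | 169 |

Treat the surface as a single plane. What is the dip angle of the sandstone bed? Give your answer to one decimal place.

43.5°

Two edge vectors: DH-101→DH-102 = (-57, 48, -60), DH-101→DH-103 = (-3, 156, -142).
Normal n = (DH-101→DH-102) × (DH-101→DH-103) = (2544, -7914, -8748).
So ∂z/∂x = −n_x/n_z = 0.29081 and ∂z/∂y = −n_y/n_z = −0.90466.
Gradient magnitude |∇z| = √(a² + b²) = √(0.08457 + 0.81842) = 0.95026.
True dip = arctan(0.95026) = 43.5°, dipping toward NNW (azimuth ≈ 342°).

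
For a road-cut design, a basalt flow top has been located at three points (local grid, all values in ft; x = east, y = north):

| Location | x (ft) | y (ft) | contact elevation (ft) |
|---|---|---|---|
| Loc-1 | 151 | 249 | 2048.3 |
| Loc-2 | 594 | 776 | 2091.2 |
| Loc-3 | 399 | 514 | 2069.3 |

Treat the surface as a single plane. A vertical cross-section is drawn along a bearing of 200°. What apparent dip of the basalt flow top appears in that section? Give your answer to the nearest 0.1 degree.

Let the plane be z = a·x + b·y + c.
Loc-2−Loc-1: 443a + 527b = 42.9;  Loc-3−Loc-1: 248a + 265b = 21.
Solving gives a = −0.02267, b = 0.10046.
Unit vector along 200° is (sin 200°, cos 200°) = (-0.3420, -0.9397).
Slope in that direction = a·(-0.3420) + b·(-0.9397) = −0.08665.
Apparent dip = arctan|0.08665| = 5.0° (true dip is 5.9°, so apparent ≤ true as expected).

5.0°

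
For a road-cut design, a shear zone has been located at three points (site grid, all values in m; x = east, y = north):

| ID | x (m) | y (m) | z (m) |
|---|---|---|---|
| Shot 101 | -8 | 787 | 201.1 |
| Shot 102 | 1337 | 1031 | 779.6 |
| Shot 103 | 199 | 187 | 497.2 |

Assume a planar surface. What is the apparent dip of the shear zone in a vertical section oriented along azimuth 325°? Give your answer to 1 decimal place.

28.7°

Let the plane be z = a·x + b·y + c.
Shot 102−Shot 101: 1345a + 244b = 578.5;  Shot 103−Shot 101: 207a − 600b = 296.1.
Solving gives a = 0.48903, b = −0.32478.
Unit vector along 325° is (sin 325°, cos 325°) = (-0.5736, 0.8192).
Slope in that direction = a·(-0.5736) + b·(0.8192) = −0.54654.
Apparent dip = arctan|0.54654| = 28.7° (true dip is 30.4°, so apparent ≤ true as expected).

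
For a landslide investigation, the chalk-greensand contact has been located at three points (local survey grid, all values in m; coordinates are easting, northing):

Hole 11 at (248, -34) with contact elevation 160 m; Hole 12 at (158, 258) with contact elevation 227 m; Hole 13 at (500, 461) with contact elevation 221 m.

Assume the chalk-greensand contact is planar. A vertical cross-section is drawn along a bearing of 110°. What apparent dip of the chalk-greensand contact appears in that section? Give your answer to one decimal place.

10.6°

Let the plane be z = a·easting + b·northing + c.
Hole 12−Hole 11: −90a + 292b = 67;  Hole 13−Hole 11: 252a + 495b = 61.
Solving gives a = −0.12996, b = 0.18940.
Unit vector along 110° is (sin 110°, cos 110°) = (0.9397, -0.3420).
Slope in that direction = a·(0.9397) + b·(-0.3420) = −0.18690.
Apparent dip = arctan|0.18690| = 10.6° (true dip is 12.9°, so apparent ≤ true as expected).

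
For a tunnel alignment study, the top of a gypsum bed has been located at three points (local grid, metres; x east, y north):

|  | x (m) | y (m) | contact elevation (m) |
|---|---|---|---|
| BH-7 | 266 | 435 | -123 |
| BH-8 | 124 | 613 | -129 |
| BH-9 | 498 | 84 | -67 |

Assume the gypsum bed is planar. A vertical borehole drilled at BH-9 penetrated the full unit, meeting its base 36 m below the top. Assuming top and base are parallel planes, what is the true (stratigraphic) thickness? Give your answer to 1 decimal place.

Let the plane be z = a·x + b·y + c.
BH-8−BH-7: −142a + 178b = −6;  BH-9−BH-7: 232a − 351b = 56.
Solving gives a = −0.91996, b = −0.76761.
|∇z| = √(a²+b²) = 1.19815, so dip δ = arctan(1.19815) = 50.15°.
True thickness = vertical thickness × cos δ = 36 × cos 50.15° = 23.1 m.

23.1 m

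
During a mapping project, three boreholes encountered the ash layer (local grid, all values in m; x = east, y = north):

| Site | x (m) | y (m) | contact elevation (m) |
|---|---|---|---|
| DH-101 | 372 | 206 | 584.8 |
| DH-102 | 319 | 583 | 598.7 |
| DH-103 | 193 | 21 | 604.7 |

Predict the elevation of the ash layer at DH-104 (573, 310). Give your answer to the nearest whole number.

Two edge vectors: DH-101→DH-102 = (-53, 377, 13.9), DH-101→DH-103 = (-179, -185, 19.9).
Normal n = (DH-101→DH-102) × (DH-101→DH-103) = (10073.8, -1433.4, 77288).
So ∂z/∂x = −n_x/n_z = −0.13034 and ∂z/∂y = −n_y/n_z = 0.01855.
Intercept c from DH-101: 584.8 + 48.49 − 3.82 = 629.47.
At (573, 310): z = −74.7 + 5.7 + 629.47 = 560.5 m.

561 m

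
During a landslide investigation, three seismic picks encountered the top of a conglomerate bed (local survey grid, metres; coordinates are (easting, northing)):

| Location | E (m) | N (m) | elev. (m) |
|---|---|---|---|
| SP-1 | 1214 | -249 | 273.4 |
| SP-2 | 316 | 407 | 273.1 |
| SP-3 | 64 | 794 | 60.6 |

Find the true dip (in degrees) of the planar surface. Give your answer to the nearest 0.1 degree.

52.4°

Let the plane be z = a·E + b·N + c.
SP-2−SP-1: −898a + 656b = −0.3;  SP-3−SP-1: −1150a + 1043b = −212.8.
Solving gives a = −0.76440, b = −1.04684.
Gradient magnitude |∇z| = √(a² + b²) = √(0.58430 + 1.09588) = 1.29622.
True dip = arctan(1.29622) = 52.4°, dipping toward NE (azimuth ≈ 036°).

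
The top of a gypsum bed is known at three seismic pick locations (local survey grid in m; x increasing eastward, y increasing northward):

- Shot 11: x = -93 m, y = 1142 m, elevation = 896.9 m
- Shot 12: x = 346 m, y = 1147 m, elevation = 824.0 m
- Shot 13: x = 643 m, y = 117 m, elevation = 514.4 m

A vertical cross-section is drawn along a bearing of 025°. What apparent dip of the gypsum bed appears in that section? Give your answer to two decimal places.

Let the plane be z = a·x + b·y + c.
Shot 12−Shot 11: 439a + 5b = −72.9;  Shot 13−Shot 11: 736a − 1025b = −382.5.
Solving gives a = −0.16893, b = 0.25187.
Unit vector along 025° is (sin 25°, cos 25°) = (0.4226, 0.9063).
Slope in that direction = a·(0.4226) + b·(0.9063) = 0.15688.
Apparent dip = arctan|0.15688| = 8.92° (true dip is 16.9°, so apparent ≤ true as expected).

8.92°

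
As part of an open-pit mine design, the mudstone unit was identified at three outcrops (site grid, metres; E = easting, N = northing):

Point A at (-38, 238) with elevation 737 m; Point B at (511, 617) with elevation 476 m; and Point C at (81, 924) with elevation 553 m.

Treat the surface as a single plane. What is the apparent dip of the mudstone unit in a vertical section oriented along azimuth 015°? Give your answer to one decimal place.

16.1°

Let the plane be z = a·E + b·N + c.
Point B−Point A: 549a + 379b = −261;  Point C−Point A: 119a + 686b = −184.
Solving gives a = −0.32973, b = −0.21102.
Unit vector along 015° is (sin 15°, cos 15°) = (0.2588, 0.9659).
Slope in that direction = a·(0.2588) + b·(0.9659) = −0.28917.
Apparent dip = arctan|0.28917| = 16.1° (true dip is 21.4°, so apparent ≤ true as expected).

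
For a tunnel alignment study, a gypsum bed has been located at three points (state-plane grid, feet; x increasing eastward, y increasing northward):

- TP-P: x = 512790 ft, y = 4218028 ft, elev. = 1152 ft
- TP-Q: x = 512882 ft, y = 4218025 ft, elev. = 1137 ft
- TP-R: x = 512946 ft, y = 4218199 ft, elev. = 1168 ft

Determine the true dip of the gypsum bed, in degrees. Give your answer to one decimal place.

15.7°

Let the plane be z = a·x + b·y + c.
TP-Q−TP-P: 92a − 3b = −15;  TP-R−TP-P: 156a + 171b = 16.
Solving gives a = −0.15537, b = 0.23531.
Gradient magnitude |∇z| = √(a² + b²) = √(0.02414 + 0.05537) = 0.28198.
True dip = arctan(0.28198) = 15.7°, dipping toward SSE (azimuth ≈ 147°).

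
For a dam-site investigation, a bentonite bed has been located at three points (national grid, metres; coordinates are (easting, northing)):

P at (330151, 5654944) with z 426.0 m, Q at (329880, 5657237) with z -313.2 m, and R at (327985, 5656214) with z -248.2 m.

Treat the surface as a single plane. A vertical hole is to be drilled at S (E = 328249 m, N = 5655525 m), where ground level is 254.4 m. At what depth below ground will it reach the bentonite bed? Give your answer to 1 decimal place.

256.5 m

Let the plane be z = a·E + b·N + c.
Q−P: −271a + 2293b = −739.2;  R−P: −2166a + 1270b = −674.2.
Solving gives a = 0.131349011, b = −0.306848852.
Then c = 426 − a·330151 − b·5654944 = 1692274.07.
At (328249, 5655525): z_contact = 43115.18 − 1735391.35 + 1692274.07 = -2.11 m.
Depth below ground = 254.4 − (-2.11) = 256.5 m.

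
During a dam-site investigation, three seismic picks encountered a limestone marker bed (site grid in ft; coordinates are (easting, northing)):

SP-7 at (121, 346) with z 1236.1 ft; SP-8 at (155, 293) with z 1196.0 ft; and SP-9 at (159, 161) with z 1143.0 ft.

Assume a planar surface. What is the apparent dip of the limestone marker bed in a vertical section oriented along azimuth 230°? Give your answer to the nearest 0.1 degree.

11.2°

Two edge vectors: SP-7→SP-8 = (34, -53, -40.1), SP-7→SP-9 = (38, -185, -93.1).
Normal n = (SP-7→SP-8) × (SP-7→SP-9) = (-2484.2, 1641.6, -4276).
So ∂z/∂E = −n_x/n_z = −0.58096 and ∂z/∂N = −n_y/n_z = 0.38391.
Unit vector along 230° is (sin 230°, cos 230°) = (-0.7660, -0.6428).
Slope in that direction = a·(-0.7660) + b·(-0.6428) = 0.19827.
Apparent dip = arctan|0.19827| = 11.2° (true dip is 34.9°, so apparent ≤ true as expected).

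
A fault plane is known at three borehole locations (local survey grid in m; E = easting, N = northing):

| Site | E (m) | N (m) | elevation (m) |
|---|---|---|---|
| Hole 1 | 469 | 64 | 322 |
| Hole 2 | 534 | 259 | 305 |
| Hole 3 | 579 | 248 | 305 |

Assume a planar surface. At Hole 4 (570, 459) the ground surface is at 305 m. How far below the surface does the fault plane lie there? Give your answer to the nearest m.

17 m

Let the plane be z = a·E + b·N + c.
Hole 2−Hole 1: 65a + 195b = −17;  Hole 3−Hole 1: 110a + 184b = −17.
Solving gives a = −0.01970, b = −0.08061.
Then c = 322 − a·469 − b·64 = 336.40.
At (570, 459): z_contact = −11.2 − 37.0 + 336.40 = 288.2 m.
Depth below ground = 305 − 288.2 = 17 m.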